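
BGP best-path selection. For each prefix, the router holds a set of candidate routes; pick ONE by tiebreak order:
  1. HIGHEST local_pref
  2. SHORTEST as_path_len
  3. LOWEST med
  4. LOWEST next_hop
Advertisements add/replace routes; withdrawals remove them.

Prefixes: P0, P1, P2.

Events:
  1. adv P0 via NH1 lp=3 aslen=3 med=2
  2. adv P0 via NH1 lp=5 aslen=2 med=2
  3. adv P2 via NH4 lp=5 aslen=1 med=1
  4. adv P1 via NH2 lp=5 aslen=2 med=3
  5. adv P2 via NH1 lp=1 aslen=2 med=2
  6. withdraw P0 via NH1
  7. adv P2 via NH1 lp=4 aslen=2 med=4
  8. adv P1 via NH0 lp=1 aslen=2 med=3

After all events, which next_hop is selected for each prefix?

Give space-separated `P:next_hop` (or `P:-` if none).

Op 1: best P0=NH1 P1=- P2=-
Op 2: best P0=NH1 P1=- P2=-
Op 3: best P0=NH1 P1=- P2=NH4
Op 4: best P0=NH1 P1=NH2 P2=NH4
Op 5: best P0=NH1 P1=NH2 P2=NH4
Op 6: best P0=- P1=NH2 P2=NH4
Op 7: best P0=- P1=NH2 P2=NH4
Op 8: best P0=- P1=NH2 P2=NH4

Answer: P0:- P1:NH2 P2:NH4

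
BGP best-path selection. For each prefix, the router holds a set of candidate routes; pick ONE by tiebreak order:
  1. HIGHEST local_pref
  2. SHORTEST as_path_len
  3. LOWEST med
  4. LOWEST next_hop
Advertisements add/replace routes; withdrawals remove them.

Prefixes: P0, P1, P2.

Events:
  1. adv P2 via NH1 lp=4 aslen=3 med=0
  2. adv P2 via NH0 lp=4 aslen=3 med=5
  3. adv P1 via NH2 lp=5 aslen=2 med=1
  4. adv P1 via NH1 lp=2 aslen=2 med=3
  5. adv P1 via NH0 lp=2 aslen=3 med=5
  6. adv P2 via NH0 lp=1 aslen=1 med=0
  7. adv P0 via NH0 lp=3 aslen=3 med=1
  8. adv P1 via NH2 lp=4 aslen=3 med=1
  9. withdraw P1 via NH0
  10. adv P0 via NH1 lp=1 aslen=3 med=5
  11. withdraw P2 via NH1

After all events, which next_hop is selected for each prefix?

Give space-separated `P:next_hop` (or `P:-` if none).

Op 1: best P0=- P1=- P2=NH1
Op 2: best P0=- P1=- P2=NH1
Op 3: best P0=- P1=NH2 P2=NH1
Op 4: best P0=- P1=NH2 P2=NH1
Op 5: best P0=- P1=NH2 P2=NH1
Op 6: best P0=- P1=NH2 P2=NH1
Op 7: best P0=NH0 P1=NH2 P2=NH1
Op 8: best P0=NH0 P1=NH2 P2=NH1
Op 9: best P0=NH0 P1=NH2 P2=NH1
Op 10: best P0=NH0 P1=NH2 P2=NH1
Op 11: best P0=NH0 P1=NH2 P2=NH0

Answer: P0:NH0 P1:NH2 P2:NH0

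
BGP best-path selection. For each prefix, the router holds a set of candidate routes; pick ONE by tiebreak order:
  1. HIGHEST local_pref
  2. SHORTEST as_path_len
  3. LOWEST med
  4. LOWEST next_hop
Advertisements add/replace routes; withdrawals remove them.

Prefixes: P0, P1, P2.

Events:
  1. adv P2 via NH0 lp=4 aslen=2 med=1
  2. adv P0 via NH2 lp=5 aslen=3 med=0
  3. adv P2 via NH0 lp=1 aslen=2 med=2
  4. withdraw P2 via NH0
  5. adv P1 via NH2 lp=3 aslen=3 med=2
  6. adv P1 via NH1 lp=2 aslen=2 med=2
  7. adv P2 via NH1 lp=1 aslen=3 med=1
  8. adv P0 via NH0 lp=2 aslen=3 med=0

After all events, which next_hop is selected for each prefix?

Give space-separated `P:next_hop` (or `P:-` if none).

Op 1: best P0=- P1=- P2=NH0
Op 2: best P0=NH2 P1=- P2=NH0
Op 3: best P0=NH2 P1=- P2=NH0
Op 4: best P0=NH2 P1=- P2=-
Op 5: best P0=NH2 P1=NH2 P2=-
Op 6: best P0=NH2 P1=NH2 P2=-
Op 7: best P0=NH2 P1=NH2 P2=NH1
Op 8: best P0=NH2 P1=NH2 P2=NH1

Answer: P0:NH2 P1:NH2 P2:NH1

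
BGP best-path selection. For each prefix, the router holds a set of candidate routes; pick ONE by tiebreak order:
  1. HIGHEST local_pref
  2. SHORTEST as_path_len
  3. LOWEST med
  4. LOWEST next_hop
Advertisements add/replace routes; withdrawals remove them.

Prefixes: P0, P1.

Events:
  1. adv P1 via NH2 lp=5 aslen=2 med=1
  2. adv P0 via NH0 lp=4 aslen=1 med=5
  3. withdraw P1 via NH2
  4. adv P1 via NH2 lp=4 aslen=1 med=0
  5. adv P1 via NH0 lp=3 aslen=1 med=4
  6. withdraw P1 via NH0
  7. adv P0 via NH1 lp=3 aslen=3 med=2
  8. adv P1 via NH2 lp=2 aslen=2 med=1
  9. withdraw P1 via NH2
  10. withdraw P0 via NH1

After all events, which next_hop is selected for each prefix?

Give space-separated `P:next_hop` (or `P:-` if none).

Op 1: best P0=- P1=NH2
Op 2: best P0=NH0 P1=NH2
Op 3: best P0=NH0 P1=-
Op 4: best P0=NH0 P1=NH2
Op 5: best P0=NH0 P1=NH2
Op 6: best P0=NH0 P1=NH2
Op 7: best P0=NH0 P1=NH2
Op 8: best P0=NH0 P1=NH2
Op 9: best P0=NH0 P1=-
Op 10: best P0=NH0 P1=-

Answer: P0:NH0 P1:-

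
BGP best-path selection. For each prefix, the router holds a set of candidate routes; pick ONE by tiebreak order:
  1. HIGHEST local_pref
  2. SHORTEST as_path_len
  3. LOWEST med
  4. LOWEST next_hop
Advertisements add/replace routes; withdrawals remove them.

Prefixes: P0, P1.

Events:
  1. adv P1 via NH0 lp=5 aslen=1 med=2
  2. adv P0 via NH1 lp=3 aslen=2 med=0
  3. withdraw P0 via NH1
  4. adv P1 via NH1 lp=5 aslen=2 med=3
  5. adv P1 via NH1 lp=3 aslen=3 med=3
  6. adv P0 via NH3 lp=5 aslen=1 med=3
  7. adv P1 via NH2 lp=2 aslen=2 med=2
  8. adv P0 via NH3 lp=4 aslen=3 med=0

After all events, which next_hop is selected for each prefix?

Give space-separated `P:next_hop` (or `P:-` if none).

Answer: P0:NH3 P1:NH0

Derivation:
Op 1: best P0=- P1=NH0
Op 2: best P0=NH1 P1=NH0
Op 3: best P0=- P1=NH0
Op 4: best P0=- P1=NH0
Op 5: best P0=- P1=NH0
Op 6: best P0=NH3 P1=NH0
Op 7: best P0=NH3 P1=NH0
Op 8: best P0=NH3 P1=NH0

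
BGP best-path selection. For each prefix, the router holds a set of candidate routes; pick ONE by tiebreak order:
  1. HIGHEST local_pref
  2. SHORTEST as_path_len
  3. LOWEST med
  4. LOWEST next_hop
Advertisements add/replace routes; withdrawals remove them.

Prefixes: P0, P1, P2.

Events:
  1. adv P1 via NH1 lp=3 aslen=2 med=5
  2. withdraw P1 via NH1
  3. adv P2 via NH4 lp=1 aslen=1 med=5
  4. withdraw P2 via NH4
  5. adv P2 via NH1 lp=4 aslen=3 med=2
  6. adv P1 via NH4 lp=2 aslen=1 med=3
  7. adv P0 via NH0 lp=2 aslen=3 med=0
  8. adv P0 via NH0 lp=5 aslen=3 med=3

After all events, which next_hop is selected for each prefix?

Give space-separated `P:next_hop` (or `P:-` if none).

Op 1: best P0=- P1=NH1 P2=-
Op 2: best P0=- P1=- P2=-
Op 3: best P0=- P1=- P2=NH4
Op 4: best P0=- P1=- P2=-
Op 5: best P0=- P1=- P2=NH1
Op 6: best P0=- P1=NH4 P2=NH1
Op 7: best P0=NH0 P1=NH4 P2=NH1
Op 8: best P0=NH0 P1=NH4 P2=NH1

Answer: P0:NH0 P1:NH4 P2:NH1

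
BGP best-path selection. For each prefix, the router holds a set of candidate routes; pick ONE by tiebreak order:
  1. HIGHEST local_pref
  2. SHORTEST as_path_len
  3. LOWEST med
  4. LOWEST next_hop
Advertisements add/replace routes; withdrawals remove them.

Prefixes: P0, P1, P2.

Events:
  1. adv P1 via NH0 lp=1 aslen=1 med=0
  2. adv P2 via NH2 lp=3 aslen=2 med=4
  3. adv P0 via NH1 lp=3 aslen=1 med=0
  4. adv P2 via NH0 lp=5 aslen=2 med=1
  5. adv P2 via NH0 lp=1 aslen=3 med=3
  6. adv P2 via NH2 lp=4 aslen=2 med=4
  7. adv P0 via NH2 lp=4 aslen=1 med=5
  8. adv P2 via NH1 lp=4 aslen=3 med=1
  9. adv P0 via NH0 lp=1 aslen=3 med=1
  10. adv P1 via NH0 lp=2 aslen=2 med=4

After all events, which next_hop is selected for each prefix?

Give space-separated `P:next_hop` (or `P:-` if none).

Op 1: best P0=- P1=NH0 P2=-
Op 2: best P0=- P1=NH0 P2=NH2
Op 3: best P0=NH1 P1=NH0 P2=NH2
Op 4: best P0=NH1 P1=NH0 P2=NH0
Op 5: best P0=NH1 P1=NH0 P2=NH2
Op 6: best P0=NH1 P1=NH0 P2=NH2
Op 7: best P0=NH2 P1=NH0 P2=NH2
Op 8: best P0=NH2 P1=NH0 P2=NH2
Op 9: best P0=NH2 P1=NH0 P2=NH2
Op 10: best P0=NH2 P1=NH0 P2=NH2

Answer: P0:NH2 P1:NH0 P2:NH2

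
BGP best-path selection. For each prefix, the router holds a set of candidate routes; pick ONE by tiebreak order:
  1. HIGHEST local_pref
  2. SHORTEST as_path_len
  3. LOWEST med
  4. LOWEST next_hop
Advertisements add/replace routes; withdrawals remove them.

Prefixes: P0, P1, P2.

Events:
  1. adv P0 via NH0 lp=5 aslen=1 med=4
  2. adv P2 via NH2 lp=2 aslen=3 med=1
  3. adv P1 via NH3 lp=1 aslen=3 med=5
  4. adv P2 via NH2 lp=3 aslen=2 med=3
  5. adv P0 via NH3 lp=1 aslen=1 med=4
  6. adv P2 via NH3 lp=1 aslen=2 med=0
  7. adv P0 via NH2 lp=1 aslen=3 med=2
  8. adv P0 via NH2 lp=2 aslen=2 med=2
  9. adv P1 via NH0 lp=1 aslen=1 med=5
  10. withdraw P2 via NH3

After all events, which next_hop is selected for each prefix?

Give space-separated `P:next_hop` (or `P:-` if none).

Answer: P0:NH0 P1:NH0 P2:NH2

Derivation:
Op 1: best P0=NH0 P1=- P2=-
Op 2: best P0=NH0 P1=- P2=NH2
Op 3: best P0=NH0 P1=NH3 P2=NH2
Op 4: best P0=NH0 P1=NH3 P2=NH2
Op 5: best P0=NH0 P1=NH3 P2=NH2
Op 6: best P0=NH0 P1=NH3 P2=NH2
Op 7: best P0=NH0 P1=NH3 P2=NH2
Op 8: best P0=NH0 P1=NH3 P2=NH2
Op 9: best P0=NH0 P1=NH0 P2=NH2
Op 10: best P0=NH0 P1=NH0 P2=NH2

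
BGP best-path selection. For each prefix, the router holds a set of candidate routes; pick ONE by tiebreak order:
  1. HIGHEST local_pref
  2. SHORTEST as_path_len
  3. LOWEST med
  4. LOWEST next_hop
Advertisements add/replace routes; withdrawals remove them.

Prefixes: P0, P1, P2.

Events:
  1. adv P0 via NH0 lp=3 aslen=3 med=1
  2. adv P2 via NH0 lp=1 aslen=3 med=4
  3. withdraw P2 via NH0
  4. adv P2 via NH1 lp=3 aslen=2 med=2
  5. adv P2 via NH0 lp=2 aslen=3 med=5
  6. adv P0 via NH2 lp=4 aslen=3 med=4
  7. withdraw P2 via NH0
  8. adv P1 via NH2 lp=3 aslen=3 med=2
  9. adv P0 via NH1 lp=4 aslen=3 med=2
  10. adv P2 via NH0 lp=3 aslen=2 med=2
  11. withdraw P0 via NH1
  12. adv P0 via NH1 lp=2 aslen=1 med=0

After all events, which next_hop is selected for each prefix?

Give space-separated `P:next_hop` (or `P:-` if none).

Answer: P0:NH2 P1:NH2 P2:NH0

Derivation:
Op 1: best P0=NH0 P1=- P2=-
Op 2: best P0=NH0 P1=- P2=NH0
Op 3: best P0=NH0 P1=- P2=-
Op 4: best P0=NH0 P1=- P2=NH1
Op 5: best P0=NH0 P1=- P2=NH1
Op 6: best P0=NH2 P1=- P2=NH1
Op 7: best P0=NH2 P1=- P2=NH1
Op 8: best P0=NH2 P1=NH2 P2=NH1
Op 9: best P0=NH1 P1=NH2 P2=NH1
Op 10: best P0=NH1 P1=NH2 P2=NH0
Op 11: best P0=NH2 P1=NH2 P2=NH0
Op 12: best P0=NH2 P1=NH2 P2=NH0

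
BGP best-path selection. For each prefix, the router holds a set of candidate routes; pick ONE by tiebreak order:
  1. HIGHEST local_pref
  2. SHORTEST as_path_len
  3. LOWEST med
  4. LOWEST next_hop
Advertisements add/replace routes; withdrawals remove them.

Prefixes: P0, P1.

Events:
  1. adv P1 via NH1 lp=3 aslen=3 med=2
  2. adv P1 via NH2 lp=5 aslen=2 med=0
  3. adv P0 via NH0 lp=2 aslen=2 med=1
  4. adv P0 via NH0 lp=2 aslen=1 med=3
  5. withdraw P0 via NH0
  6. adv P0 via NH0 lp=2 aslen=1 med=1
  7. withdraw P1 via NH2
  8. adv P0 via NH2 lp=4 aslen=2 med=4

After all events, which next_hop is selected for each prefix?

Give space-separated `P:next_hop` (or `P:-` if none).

Op 1: best P0=- P1=NH1
Op 2: best P0=- P1=NH2
Op 3: best P0=NH0 P1=NH2
Op 4: best P0=NH0 P1=NH2
Op 5: best P0=- P1=NH2
Op 6: best P0=NH0 P1=NH2
Op 7: best P0=NH0 P1=NH1
Op 8: best P0=NH2 P1=NH1

Answer: P0:NH2 P1:NH1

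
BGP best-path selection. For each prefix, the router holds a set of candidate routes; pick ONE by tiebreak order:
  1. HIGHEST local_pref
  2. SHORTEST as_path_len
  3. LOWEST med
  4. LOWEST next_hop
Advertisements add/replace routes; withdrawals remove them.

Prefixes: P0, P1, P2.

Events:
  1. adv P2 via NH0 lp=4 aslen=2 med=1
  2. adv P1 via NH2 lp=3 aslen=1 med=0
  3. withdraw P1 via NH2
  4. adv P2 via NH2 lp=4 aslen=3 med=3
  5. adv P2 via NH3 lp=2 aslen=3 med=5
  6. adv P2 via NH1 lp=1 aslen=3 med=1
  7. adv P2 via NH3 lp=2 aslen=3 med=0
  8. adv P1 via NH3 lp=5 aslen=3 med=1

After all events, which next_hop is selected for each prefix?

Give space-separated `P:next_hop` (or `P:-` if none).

Answer: P0:- P1:NH3 P2:NH0

Derivation:
Op 1: best P0=- P1=- P2=NH0
Op 2: best P0=- P1=NH2 P2=NH0
Op 3: best P0=- P1=- P2=NH0
Op 4: best P0=- P1=- P2=NH0
Op 5: best P0=- P1=- P2=NH0
Op 6: best P0=- P1=- P2=NH0
Op 7: best P0=- P1=- P2=NH0
Op 8: best P0=- P1=NH3 P2=NH0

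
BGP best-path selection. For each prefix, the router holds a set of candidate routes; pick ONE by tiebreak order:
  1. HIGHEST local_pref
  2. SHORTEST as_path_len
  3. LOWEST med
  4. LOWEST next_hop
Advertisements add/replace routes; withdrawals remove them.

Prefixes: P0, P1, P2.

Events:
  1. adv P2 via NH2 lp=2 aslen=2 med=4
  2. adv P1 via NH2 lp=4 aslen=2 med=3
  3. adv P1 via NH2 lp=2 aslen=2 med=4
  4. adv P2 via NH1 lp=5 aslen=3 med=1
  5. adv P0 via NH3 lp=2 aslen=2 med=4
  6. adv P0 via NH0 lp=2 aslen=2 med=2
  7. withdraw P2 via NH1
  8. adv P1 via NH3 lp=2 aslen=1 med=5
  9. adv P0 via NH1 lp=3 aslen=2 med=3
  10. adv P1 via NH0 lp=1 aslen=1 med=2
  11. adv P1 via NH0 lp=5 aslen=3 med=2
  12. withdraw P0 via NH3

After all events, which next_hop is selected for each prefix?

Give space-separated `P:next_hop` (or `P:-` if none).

Op 1: best P0=- P1=- P2=NH2
Op 2: best P0=- P1=NH2 P2=NH2
Op 3: best P0=- P1=NH2 P2=NH2
Op 4: best P0=- P1=NH2 P2=NH1
Op 5: best P0=NH3 P1=NH2 P2=NH1
Op 6: best P0=NH0 P1=NH2 P2=NH1
Op 7: best P0=NH0 P1=NH2 P2=NH2
Op 8: best P0=NH0 P1=NH3 P2=NH2
Op 9: best P0=NH1 P1=NH3 P2=NH2
Op 10: best P0=NH1 P1=NH3 P2=NH2
Op 11: best P0=NH1 P1=NH0 P2=NH2
Op 12: best P0=NH1 P1=NH0 P2=NH2

Answer: P0:NH1 P1:NH0 P2:NH2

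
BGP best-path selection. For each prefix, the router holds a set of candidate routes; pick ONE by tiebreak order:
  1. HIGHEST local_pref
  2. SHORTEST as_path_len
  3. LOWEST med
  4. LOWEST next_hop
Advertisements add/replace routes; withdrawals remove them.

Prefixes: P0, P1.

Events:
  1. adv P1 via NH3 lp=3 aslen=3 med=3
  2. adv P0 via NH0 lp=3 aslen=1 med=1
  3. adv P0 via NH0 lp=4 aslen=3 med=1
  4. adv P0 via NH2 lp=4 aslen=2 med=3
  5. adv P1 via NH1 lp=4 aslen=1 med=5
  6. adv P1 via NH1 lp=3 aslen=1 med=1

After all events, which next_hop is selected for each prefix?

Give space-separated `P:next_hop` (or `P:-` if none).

Answer: P0:NH2 P1:NH1

Derivation:
Op 1: best P0=- P1=NH3
Op 2: best P0=NH0 P1=NH3
Op 3: best P0=NH0 P1=NH3
Op 4: best P0=NH2 P1=NH3
Op 5: best P0=NH2 P1=NH1
Op 6: best P0=NH2 P1=NH1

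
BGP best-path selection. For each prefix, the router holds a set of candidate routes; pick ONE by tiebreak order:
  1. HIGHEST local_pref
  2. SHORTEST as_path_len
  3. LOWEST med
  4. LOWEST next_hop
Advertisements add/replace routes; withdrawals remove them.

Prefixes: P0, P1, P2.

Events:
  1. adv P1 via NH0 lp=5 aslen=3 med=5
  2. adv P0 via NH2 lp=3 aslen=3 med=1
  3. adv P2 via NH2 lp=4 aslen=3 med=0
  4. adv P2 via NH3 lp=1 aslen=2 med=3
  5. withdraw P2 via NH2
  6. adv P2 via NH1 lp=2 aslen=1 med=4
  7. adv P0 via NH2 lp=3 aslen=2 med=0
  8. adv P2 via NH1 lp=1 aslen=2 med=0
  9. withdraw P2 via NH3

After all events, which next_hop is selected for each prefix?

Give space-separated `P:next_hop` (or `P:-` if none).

Answer: P0:NH2 P1:NH0 P2:NH1

Derivation:
Op 1: best P0=- P1=NH0 P2=-
Op 2: best P0=NH2 P1=NH0 P2=-
Op 3: best P0=NH2 P1=NH0 P2=NH2
Op 4: best P0=NH2 P1=NH0 P2=NH2
Op 5: best P0=NH2 P1=NH0 P2=NH3
Op 6: best P0=NH2 P1=NH0 P2=NH1
Op 7: best P0=NH2 P1=NH0 P2=NH1
Op 8: best P0=NH2 P1=NH0 P2=NH1
Op 9: best P0=NH2 P1=NH0 P2=NH1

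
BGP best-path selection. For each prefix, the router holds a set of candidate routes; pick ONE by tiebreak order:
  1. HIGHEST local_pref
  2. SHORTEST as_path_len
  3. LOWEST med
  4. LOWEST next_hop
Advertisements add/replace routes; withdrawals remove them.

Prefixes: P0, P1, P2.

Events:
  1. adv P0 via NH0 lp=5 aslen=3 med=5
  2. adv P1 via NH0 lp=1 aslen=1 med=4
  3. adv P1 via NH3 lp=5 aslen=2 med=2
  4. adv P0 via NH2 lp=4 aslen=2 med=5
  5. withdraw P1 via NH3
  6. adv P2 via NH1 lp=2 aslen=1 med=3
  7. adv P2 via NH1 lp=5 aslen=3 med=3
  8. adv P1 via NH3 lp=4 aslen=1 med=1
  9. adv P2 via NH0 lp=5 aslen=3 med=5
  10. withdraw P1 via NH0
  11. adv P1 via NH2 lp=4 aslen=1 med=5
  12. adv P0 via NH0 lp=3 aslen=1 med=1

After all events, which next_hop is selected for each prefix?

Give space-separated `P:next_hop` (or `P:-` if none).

Answer: P0:NH2 P1:NH3 P2:NH1

Derivation:
Op 1: best P0=NH0 P1=- P2=-
Op 2: best P0=NH0 P1=NH0 P2=-
Op 3: best P0=NH0 P1=NH3 P2=-
Op 4: best P0=NH0 P1=NH3 P2=-
Op 5: best P0=NH0 P1=NH0 P2=-
Op 6: best P0=NH0 P1=NH0 P2=NH1
Op 7: best P0=NH0 P1=NH0 P2=NH1
Op 8: best P0=NH0 P1=NH3 P2=NH1
Op 9: best P0=NH0 P1=NH3 P2=NH1
Op 10: best P0=NH0 P1=NH3 P2=NH1
Op 11: best P0=NH0 P1=NH3 P2=NH1
Op 12: best P0=NH2 P1=NH3 P2=NH1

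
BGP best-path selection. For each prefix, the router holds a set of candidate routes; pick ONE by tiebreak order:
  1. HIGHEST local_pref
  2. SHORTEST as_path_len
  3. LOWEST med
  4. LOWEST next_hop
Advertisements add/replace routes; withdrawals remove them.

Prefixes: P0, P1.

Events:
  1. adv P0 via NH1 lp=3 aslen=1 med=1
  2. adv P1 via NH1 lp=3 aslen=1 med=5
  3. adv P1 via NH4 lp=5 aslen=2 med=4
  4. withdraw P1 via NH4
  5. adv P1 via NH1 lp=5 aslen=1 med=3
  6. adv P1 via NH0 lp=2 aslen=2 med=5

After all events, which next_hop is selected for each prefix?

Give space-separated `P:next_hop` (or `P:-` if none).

Op 1: best P0=NH1 P1=-
Op 2: best P0=NH1 P1=NH1
Op 3: best P0=NH1 P1=NH4
Op 4: best P0=NH1 P1=NH1
Op 5: best P0=NH1 P1=NH1
Op 6: best P0=NH1 P1=NH1

Answer: P0:NH1 P1:NH1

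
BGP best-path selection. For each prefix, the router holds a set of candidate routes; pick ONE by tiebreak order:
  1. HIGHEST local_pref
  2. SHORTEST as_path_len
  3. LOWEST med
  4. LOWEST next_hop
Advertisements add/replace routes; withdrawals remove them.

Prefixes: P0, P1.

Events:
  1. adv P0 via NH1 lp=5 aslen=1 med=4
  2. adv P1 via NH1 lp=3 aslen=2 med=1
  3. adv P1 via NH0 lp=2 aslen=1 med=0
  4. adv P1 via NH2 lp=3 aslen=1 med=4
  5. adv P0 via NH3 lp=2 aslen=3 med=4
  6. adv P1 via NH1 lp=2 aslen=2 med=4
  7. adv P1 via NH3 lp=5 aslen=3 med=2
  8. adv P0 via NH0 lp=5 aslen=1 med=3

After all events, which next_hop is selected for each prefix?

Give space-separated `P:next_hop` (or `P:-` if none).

Answer: P0:NH0 P1:NH3

Derivation:
Op 1: best P0=NH1 P1=-
Op 2: best P0=NH1 P1=NH1
Op 3: best P0=NH1 P1=NH1
Op 4: best P0=NH1 P1=NH2
Op 5: best P0=NH1 P1=NH2
Op 6: best P0=NH1 P1=NH2
Op 7: best P0=NH1 P1=NH3
Op 8: best P0=NH0 P1=NH3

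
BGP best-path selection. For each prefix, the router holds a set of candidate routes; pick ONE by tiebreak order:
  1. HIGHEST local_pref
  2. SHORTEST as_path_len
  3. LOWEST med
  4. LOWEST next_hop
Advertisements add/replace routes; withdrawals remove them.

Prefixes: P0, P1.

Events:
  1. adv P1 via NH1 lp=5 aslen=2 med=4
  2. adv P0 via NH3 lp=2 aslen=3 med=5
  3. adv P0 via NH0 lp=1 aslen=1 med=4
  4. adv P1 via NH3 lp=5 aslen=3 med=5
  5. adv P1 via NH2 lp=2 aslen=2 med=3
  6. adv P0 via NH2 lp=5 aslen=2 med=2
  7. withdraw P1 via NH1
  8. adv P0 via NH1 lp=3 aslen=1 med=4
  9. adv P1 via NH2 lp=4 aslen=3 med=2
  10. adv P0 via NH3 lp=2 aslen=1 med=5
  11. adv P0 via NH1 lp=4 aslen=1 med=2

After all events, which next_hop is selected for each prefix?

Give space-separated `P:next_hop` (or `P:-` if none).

Answer: P0:NH2 P1:NH3

Derivation:
Op 1: best P0=- P1=NH1
Op 2: best P0=NH3 P1=NH1
Op 3: best P0=NH3 P1=NH1
Op 4: best P0=NH3 P1=NH1
Op 5: best P0=NH3 P1=NH1
Op 6: best P0=NH2 P1=NH1
Op 7: best P0=NH2 P1=NH3
Op 8: best P0=NH2 P1=NH3
Op 9: best P0=NH2 P1=NH3
Op 10: best P0=NH2 P1=NH3
Op 11: best P0=NH2 P1=NH3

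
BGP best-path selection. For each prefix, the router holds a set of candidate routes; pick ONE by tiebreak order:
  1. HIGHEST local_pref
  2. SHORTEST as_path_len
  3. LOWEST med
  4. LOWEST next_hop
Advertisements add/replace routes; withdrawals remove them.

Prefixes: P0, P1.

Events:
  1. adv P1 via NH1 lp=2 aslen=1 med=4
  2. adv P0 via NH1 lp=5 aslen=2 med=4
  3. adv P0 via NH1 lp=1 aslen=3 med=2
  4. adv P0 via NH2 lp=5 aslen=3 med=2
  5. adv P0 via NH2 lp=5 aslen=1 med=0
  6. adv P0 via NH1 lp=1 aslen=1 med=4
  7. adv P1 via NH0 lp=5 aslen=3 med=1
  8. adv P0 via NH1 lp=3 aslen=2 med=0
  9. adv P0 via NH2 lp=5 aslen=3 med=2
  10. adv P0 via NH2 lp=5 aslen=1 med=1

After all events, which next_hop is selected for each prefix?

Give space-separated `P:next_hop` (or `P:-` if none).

Op 1: best P0=- P1=NH1
Op 2: best P0=NH1 P1=NH1
Op 3: best P0=NH1 P1=NH1
Op 4: best P0=NH2 P1=NH1
Op 5: best P0=NH2 P1=NH1
Op 6: best P0=NH2 P1=NH1
Op 7: best P0=NH2 P1=NH0
Op 8: best P0=NH2 P1=NH0
Op 9: best P0=NH2 P1=NH0
Op 10: best P0=NH2 P1=NH0

Answer: P0:NH2 P1:NH0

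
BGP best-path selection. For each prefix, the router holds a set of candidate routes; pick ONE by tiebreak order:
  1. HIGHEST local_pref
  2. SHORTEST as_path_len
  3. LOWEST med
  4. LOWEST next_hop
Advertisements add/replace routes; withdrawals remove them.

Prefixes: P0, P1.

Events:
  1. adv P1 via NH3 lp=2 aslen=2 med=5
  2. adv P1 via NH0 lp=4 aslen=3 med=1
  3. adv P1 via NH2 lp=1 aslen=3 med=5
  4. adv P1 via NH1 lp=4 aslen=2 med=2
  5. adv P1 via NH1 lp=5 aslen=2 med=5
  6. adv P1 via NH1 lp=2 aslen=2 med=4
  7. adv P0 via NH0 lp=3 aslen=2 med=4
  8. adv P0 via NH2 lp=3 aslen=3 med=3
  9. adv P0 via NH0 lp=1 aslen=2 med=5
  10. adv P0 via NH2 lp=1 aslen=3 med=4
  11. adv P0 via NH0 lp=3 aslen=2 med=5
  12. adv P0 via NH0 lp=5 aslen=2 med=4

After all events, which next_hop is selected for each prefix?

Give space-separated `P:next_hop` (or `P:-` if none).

Answer: P0:NH0 P1:NH0

Derivation:
Op 1: best P0=- P1=NH3
Op 2: best P0=- P1=NH0
Op 3: best P0=- P1=NH0
Op 4: best P0=- P1=NH1
Op 5: best P0=- P1=NH1
Op 6: best P0=- P1=NH0
Op 7: best P0=NH0 P1=NH0
Op 8: best P0=NH0 P1=NH0
Op 9: best P0=NH2 P1=NH0
Op 10: best P0=NH0 P1=NH0
Op 11: best P0=NH0 P1=NH0
Op 12: best P0=NH0 P1=NH0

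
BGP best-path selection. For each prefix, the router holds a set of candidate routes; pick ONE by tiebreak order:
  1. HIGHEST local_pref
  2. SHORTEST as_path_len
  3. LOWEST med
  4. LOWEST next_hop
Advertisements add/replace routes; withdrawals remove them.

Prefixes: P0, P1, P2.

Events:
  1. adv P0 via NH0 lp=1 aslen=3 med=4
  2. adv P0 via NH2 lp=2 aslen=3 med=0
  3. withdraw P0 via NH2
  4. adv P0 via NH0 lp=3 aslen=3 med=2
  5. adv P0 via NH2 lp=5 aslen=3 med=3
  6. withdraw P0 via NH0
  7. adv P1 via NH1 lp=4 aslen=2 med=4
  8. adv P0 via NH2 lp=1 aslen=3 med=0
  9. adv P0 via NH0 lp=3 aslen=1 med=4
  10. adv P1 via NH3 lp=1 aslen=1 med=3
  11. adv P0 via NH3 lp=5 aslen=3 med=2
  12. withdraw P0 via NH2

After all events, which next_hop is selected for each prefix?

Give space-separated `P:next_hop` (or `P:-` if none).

Op 1: best P0=NH0 P1=- P2=-
Op 2: best P0=NH2 P1=- P2=-
Op 3: best P0=NH0 P1=- P2=-
Op 4: best P0=NH0 P1=- P2=-
Op 5: best P0=NH2 P1=- P2=-
Op 6: best P0=NH2 P1=- P2=-
Op 7: best P0=NH2 P1=NH1 P2=-
Op 8: best P0=NH2 P1=NH1 P2=-
Op 9: best P0=NH0 P1=NH1 P2=-
Op 10: best P0=NH0 P1=NH1 P2=-
Op 11: best P0=NH3 P1=NH1 P2=-
Op 12: best P0=NH3 P1=NH1 P2=-

Answer: P0:NH3 P1:NH1 P2:-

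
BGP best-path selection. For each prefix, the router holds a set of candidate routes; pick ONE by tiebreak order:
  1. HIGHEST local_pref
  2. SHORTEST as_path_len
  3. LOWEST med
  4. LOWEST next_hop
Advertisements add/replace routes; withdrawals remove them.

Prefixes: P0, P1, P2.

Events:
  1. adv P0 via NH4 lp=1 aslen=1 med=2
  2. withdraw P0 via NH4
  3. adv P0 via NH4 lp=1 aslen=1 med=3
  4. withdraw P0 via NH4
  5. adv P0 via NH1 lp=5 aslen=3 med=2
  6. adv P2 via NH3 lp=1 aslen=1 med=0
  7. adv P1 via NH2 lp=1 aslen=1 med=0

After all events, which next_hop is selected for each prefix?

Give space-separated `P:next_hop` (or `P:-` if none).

Op 1: best P0=NH4 P1=- P2=-
Op 2: best P0=- P1=- P2=-
Op 3: best P0=NH4 P1=- P2=-
Op 4: best P0=- P1=- P2=-
Op 5: best P0=NH1 P1=- P2=-
Op 6: best P0=NH1 P1=- P2=NH3
Op 7: best P0=NH1 P1=NH2 P2=NH3

Answer: P0:NH1 P1:NH2 P2:NH3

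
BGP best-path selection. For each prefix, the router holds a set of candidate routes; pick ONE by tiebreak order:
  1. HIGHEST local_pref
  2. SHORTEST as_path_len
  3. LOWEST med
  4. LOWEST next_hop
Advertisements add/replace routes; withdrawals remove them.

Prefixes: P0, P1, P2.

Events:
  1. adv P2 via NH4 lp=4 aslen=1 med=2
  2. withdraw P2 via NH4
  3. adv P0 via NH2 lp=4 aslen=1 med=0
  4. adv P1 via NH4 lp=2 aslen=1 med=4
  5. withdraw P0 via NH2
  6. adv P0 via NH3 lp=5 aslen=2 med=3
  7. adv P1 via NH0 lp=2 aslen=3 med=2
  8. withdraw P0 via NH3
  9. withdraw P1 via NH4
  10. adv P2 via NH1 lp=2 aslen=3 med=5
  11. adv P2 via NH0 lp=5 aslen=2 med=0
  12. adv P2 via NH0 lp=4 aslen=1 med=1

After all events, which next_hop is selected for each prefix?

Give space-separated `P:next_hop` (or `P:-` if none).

Op 1: best P0=- P1=- P2=NH4
Op 2: best P0=- P1=- P2=-
Op 3: best P0=NH2 P1=- P2=-
Op 4: best P0=NH2 P1=NH4 P2=-
Op 5: best P0=- P1=NH4 P2=-
Op 6: best P0=NH3 P1=NH4 P2=-
Op 7: best P0=NH3 P1=NH4 P2=-
Op 8: best P0=- P1=NH4 P2=-
Op 9: best P0=- P1=NH0 P2=-
Op 10: best P0=- P1=NH0 P2=NH1
Op 11: best P0=- P1=NH0 P2=NH0
Op 12: best P0=- P1=NH0 P2=NH0

Answer: P0:- P1:NH0 P2:NH0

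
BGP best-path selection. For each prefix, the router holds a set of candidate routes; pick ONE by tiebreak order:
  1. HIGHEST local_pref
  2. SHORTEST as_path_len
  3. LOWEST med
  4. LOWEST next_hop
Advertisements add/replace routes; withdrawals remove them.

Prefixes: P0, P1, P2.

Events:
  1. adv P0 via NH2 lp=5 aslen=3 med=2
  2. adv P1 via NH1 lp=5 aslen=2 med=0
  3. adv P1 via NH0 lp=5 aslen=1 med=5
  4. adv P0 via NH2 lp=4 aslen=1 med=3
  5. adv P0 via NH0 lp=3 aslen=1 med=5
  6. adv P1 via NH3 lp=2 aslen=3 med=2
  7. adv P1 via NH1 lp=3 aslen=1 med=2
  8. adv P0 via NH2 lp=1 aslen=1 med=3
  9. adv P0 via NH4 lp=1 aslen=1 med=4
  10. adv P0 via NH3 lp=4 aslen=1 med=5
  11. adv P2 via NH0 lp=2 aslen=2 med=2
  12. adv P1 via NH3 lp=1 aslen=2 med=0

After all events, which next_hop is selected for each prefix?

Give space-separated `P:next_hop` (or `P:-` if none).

Answer: P0:NH3 P1:NH0 P2:NH0

Derivation:
Op 1: best P0=NH2 P1=- P2=-
Op 2: best P0=NH2 P1=NH1 P2=-
Op 3: best P0=NH2 P1=NH0 P2=-
Op 4: best P0=NH2 P1=NH0 P2=-
Op 5: best P0=NH2 P1=NH0 P2=-
Op 6: best P0=NH2 P1=NH0 P2=-
Op 7: best P0=NH2 P1=NH0 P2=-
Op 8: best P0=NH0 P1=NH0 P2=-
Op 9: best P0=NH0 P1=NH0 P2=-
Op 10: best P0=NH3 P1=NH0 P2=-
Op 11: best P0=NH3 P1=NH0 P2=NH0
Op 12: best P0=NH3 P1=NH0 P2=NH0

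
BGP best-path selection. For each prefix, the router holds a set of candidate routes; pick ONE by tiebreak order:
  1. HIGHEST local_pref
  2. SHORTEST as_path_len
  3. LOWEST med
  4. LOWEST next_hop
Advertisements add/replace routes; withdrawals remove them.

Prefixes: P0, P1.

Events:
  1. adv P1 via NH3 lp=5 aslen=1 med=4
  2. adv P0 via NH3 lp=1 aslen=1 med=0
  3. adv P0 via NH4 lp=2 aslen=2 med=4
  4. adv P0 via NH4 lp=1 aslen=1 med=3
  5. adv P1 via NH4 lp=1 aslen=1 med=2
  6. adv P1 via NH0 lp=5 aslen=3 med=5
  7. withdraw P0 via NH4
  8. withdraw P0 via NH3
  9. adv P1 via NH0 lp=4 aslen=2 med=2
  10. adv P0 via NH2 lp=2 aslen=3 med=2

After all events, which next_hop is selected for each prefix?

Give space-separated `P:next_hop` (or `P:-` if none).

Op 1: best P0=- P1=NH3
Op 2: best P0=NH3 P1=NH3
Op 3: best P0=NH4 P1=NH3
Op 4: best P0=NH3 P1=NH3
Op 5: best P0=NH3 P1=NH3
Op 6: best P0=NH3 P1=NH3
Op 7: best P0=NH3 P1=NH3
Op 8: best P0=- P1=NH3
Op 9: best P0=- P1=NH3
Op 10: best P0=NH2 P1=NH3

Answer: P0:NH2 P1:NH3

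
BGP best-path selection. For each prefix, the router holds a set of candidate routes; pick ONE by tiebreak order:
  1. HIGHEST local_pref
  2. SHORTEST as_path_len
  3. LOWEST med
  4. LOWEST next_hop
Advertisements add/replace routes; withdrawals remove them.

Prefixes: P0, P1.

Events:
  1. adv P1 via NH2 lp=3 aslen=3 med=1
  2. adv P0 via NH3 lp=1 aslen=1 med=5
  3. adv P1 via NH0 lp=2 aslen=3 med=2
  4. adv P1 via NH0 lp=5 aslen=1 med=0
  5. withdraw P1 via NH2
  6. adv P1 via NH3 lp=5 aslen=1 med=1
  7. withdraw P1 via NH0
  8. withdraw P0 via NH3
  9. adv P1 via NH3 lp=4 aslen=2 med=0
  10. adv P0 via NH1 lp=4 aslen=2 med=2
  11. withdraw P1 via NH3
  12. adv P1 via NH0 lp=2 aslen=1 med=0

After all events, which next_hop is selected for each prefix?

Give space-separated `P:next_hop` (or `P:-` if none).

Answer: P0:NH1 P1:NH0

Derivation:
Op 1: best P0=- P1=NH2
Op 2: best P0=NH3 P1=NH2
Op 3: best P0=NH3 P1=NH2
Op 4: best P0=NH3 P1=NH0
Op 5: best P0=NH3 P1=NH0
Op 6: best P0=NH3 P1=NH0
Op 7: best P0=NH3 P1=NH3
Op 8: best P0=- P1=NH3
Op 9: best P0=- P1=NH3
Op 10: best P0=NH1 P1=NH3
Op 11: best P0=NH1 P1=-
Op 12: best P0=NH1 P1=NH0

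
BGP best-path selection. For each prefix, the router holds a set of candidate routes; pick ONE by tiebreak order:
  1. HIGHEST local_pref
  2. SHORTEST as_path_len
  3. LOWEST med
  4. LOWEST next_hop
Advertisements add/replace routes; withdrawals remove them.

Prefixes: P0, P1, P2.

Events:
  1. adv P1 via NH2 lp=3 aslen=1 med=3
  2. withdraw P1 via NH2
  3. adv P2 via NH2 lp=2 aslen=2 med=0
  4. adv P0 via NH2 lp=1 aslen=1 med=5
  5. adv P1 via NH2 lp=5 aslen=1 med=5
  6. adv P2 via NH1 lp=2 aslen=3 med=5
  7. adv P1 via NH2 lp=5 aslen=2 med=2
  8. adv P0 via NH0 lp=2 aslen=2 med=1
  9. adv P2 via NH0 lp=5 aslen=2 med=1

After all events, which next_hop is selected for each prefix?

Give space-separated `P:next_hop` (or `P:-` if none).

Op 1: best P0=- P1=NH2 P2=-
Op 2: best P0=- P1=- P2=-
Op 3: best P0=- P1=- P2=NH2
Op 4: best P0=NH2 P1=- P2=NH2
Op 5: best P0=NH2 P1=NH2 P2=NH2
Op 6: best P0=NH2 P1=NH2 P2=NH2
Op 7: best P0=NH2 P1=NH2 P2=NH2
Op 8: best P0=NH0 P1=NH2 P2=NH2
Op 9: best P0=NH0 P1=NH2 P2=NH0

Answer: P0:NH0 P1:NH2 P2:NH0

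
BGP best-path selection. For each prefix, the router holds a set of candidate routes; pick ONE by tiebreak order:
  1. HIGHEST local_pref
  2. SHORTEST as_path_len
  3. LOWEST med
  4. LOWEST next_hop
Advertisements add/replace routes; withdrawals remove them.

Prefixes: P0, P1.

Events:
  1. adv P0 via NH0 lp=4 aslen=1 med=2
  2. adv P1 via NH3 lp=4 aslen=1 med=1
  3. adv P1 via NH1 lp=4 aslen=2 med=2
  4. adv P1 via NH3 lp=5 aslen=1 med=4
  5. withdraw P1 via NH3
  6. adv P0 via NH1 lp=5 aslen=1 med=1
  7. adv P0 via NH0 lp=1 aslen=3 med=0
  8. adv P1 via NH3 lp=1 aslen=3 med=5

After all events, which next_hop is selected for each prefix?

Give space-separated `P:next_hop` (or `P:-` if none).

Op 1: best P0=NH0 P1=-
Op 2: best P0=NH0 P1=NH3
Op 3: best P0=NH0 P1=NH3
Op 4: best P0=NH0 P1=NH3
Op 5: best P0=NH0 P1=NH1
Op 6: best P0=NH1 P1=NH1
Op 7: best P0=NH1 P1=NH1
Op 8: best P0=NH1 P1=NH1

Answer: P0:NH1 P1:NH1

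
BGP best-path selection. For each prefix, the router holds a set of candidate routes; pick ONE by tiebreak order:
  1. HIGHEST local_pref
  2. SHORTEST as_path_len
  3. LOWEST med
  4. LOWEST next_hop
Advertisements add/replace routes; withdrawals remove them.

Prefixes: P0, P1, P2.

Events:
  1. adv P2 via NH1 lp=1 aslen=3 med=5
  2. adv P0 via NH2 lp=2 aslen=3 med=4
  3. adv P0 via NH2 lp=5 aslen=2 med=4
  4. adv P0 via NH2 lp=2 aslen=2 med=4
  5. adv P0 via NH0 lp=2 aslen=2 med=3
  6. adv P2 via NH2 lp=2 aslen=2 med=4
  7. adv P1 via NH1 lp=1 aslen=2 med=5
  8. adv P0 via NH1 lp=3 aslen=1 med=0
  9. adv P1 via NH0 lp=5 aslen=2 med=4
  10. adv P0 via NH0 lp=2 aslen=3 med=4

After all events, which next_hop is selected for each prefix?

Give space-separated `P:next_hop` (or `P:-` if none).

Answer: P0:NH1 P1:NH0 P2:NH2

Derivation:
Op 1: best P0=- P1=- P2=NH1
Op 2: best P0=NH2 P1=- P2=NH1
Op 3: best P0=NH2 P1=- P2=NH1
Op 4: best P0=NH2 P1=- P2=NH1
Op 5: best P0=NH0 P1=- P2=NH1
Op 6: best P0=NH0 P1=- P2=NH2
Op 7: best P0=NH0 P1=NH1 P2=NH2
Op 8: best P0=NH1 P1=NH1 P2=NH2
Op 9: best P0=NH1 P1=NH0 P2=NH2
Op 10: best P0=NH1 P1=NH0 P2=NH2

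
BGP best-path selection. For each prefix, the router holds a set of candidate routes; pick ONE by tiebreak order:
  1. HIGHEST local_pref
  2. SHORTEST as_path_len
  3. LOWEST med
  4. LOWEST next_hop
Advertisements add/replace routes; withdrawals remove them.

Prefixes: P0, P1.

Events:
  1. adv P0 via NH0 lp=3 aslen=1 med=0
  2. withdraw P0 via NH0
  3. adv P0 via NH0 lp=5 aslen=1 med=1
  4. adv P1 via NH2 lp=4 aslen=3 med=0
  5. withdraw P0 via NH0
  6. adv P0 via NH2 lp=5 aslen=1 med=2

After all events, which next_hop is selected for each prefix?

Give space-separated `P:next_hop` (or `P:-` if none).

Answer: P0:NH2 P1:NH2

Derivation:
Op 1: best P0=NH0 P1=-
Op 2: best P0=- P1=-
Op 3: best P0=NH0 P1=-
Op 4: best P0=NH0 P1=NH2
Op 5: best P0=- P1=NH2
Op 6: best P0=NH2 P1=NH2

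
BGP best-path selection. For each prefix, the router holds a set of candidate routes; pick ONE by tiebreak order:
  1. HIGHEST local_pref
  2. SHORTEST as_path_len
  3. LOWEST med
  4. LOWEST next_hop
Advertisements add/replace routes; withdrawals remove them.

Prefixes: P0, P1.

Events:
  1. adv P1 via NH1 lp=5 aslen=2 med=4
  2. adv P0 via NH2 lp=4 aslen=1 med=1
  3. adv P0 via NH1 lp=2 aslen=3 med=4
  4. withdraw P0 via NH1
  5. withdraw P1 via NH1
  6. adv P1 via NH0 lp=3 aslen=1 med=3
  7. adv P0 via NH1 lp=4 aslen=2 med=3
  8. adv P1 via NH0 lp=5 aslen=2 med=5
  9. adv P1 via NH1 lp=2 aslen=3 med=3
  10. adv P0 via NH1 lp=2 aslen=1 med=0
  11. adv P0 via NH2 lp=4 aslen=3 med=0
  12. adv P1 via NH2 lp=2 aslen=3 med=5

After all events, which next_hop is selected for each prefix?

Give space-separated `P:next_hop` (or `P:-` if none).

Op 1: best P0=- P1=NH1
Op 2: best P0=NH2 P1=NH1
Op 3: best P0=NH2 P1=NH1
Op 4: best P0=NH2 P1=NH1
Op 5: best P0=NH2 P1=-
Op 6: best P0=NH2 P1=NH0
Op 7: best P0=NH2 P1=NH0
Op 8: best P0=NH2 P1=NH0
Op 9: best P0=NH2 P1=NH0
Op 10: best P0=NH2 P1=NH0
Op 11: best P0=NH2 P1=NH0
Op 12: best P0=NH2 P1=NH0

Answer: P0:NH2 P1:NH0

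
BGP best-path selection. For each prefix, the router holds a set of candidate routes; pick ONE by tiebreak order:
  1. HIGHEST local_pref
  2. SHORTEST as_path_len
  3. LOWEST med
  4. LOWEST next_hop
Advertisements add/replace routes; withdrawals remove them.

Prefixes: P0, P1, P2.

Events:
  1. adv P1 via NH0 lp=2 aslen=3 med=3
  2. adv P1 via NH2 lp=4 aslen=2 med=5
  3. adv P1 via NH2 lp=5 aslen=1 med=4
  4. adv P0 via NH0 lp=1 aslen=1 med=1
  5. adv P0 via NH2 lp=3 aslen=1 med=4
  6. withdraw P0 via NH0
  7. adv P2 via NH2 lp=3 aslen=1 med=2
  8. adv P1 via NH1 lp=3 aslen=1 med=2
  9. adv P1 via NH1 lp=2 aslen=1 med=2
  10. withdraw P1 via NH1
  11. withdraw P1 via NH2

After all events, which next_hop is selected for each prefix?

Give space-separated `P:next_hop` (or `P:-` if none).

Op 1: best P0=- P1=NH0 P2=-
Op 2: best P0=- P1=NH2 P2=-
Op 3: best P0=- P1=NH2 P2=-
Op 4: best P0=NH0 P1=NH2 P2=-
Op 5: best P0=NH2 P1=NH2 P2=-
Op 6: best P0=NH2 P1=NH2 P2=-
Op 7: best P0=NH2 P1=NH2 P2=NH2
Op 8: best P0=NH2 P1=NH2 P2=NH2
Op 9: best P0=NH2 P1=NH2 P2=NH2
Op 10: best P0=NH2 P1=NH2 P2=NH2
Op 11: best P0=NH2 P1=NH0 P2=NH2

Answer: P0:NH2 P1:NH0 P2:NH2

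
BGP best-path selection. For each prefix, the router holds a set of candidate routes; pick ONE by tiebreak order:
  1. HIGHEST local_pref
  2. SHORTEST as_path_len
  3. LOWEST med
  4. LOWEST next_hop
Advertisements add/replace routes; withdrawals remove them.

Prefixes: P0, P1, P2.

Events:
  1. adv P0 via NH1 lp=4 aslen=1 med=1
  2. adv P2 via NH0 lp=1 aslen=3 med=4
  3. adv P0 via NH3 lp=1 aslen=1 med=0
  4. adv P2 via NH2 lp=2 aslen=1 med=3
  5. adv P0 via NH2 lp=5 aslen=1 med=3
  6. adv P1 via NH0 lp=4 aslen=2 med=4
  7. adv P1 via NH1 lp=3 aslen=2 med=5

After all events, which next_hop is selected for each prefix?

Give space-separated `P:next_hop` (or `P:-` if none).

Answer: P0:NH2 P1:NH0 P2:NH2

Derivation:
Op 1: best P0=NH1 P1=- P2=-
Op 2: best P0=NH1 P1=- P2=NH0
Op 3: best P0=NH1 P1=- P2=NH0
Op 4: best P0=NH1 P1=- P2=NH2
Op 5: best P0=NH2 P1=- P2=NH2
Op 6: best P0=NH2 P1=NH0 P2=NH2
Op 7: best P0=NH2 P1=NH0 P2=NH2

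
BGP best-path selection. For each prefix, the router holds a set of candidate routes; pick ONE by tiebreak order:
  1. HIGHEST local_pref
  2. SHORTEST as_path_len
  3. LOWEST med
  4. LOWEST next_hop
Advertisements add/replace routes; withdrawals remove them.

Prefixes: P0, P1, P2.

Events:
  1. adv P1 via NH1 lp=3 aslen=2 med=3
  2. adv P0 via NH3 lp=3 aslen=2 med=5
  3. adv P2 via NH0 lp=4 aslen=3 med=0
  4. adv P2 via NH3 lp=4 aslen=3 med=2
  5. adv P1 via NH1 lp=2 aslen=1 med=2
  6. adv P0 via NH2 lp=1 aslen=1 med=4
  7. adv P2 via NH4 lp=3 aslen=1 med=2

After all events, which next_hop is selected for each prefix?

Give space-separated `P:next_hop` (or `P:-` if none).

Op 1: best P0=- P1=NH1 P2=-
Op 2: best P0=NH3 P1=NH1 P2=-
Op 3: best P0=NH3 P1=NH1 P2=NH0
Op 4: best P0=NH3 P1=NH1 P2=NH0
Op 5: best P0=NH3 P1=NH1 P2=NH0
Op 6: best P0=NH3 P1=NH1 P2=NH0
Op 7: best P0=NH3 P1=NH1 P2=NH0

Answer: P0:NH3 P1:NH1 P2:NH0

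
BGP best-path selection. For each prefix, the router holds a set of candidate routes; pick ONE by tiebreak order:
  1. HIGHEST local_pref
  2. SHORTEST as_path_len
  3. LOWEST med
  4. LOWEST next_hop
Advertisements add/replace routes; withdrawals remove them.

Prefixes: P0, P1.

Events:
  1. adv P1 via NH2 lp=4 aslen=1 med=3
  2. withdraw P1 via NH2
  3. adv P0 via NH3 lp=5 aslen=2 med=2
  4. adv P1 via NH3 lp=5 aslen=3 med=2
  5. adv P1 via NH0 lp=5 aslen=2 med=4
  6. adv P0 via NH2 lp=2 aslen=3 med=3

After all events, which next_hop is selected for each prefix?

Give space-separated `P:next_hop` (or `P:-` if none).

Op 1: best P0=- P1=NH2
Op 2: best P0=- P1=-
Op 3: best P0=NH3 P1=-
Op 4: best P0=NH3 P1=NH3
Op 5: best P0=NH3 P1=NH0
Op 6: best P0=NH3 P1=NH0

Answer: P0:NH3 P1:NH0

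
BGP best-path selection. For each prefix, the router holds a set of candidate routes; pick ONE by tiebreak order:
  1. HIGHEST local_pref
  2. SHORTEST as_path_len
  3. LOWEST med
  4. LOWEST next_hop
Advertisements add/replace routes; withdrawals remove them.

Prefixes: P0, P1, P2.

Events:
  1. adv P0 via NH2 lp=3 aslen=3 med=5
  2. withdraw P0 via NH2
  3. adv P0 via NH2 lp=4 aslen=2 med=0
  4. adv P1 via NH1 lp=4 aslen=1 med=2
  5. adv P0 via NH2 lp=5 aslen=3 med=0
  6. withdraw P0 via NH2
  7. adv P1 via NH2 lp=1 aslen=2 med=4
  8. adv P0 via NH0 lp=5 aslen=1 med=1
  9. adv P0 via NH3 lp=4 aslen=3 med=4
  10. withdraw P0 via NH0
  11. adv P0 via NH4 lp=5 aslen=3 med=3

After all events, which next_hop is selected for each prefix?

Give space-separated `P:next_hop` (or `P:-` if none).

Answer: P0:NH4 P1:NH1 P2:-

Derivation:
Op 1: best P0=NH2 P1=- P2=-
Op 2: best P0=- P1=- P2=-
Op 3: best P0=NH2 P1=- P2=-
Op 4: best P0=NH2 P1=NH1 P2=-
Op 5: best P0=NH2 P1=NH1 P2=-
Op 6: best P0=- P1=NH1 P2=-
Op 7: best P0=- P1=NH1 P2=-
Op 8: best P0=NH0 P1=NH1 P2=-
Op 9: best P0=NH0 P1=NH1 P2=-
Op 10: best P0=NH3 P1=NH1 P2=-
Op 11: best P0=NH4 P1=NH1 P2=-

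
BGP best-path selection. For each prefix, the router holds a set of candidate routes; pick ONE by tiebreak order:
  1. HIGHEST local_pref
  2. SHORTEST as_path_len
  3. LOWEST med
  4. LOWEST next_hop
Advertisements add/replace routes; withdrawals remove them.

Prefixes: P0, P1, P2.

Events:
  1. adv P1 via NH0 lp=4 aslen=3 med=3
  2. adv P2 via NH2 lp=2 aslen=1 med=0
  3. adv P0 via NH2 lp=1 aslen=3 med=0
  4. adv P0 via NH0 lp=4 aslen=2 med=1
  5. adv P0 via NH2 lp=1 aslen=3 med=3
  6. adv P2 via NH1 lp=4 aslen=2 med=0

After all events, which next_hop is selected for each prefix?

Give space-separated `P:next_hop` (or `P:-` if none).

Op 1: best P0=- P1=NH0 P2=-
Op 2: best P0=- P1=NH0 P2=NH2
Op 3: best P0=NH2 P1=NH0 P2=NH2
Op 4: best P0=NH0 P1=NH0 P2=NH2
Op 5: best P0=NH0 P1=NH0 P2=NH2
Op 6: best P0=NH0 P1=NH0 P2=NH1

Answer: P0:NH0 P1:NH0 P2:NH1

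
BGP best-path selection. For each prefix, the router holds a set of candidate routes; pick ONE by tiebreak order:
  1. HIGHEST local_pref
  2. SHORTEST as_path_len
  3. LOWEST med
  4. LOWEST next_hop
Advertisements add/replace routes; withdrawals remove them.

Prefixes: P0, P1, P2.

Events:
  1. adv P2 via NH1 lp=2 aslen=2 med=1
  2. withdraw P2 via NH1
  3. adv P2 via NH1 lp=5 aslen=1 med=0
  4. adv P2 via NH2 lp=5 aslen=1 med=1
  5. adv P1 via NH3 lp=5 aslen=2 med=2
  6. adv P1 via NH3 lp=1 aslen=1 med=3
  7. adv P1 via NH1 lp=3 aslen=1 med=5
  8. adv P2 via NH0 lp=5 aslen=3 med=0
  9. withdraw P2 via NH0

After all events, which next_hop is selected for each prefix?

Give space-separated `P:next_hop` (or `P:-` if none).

Op 1: best P0=- P1=- P2=NH1
Op 2: best P0=- P1=- P2=-
Op 3: best P0=- P1=- P2=NH1
Op 4: best P0=- P1=- P2=NH1
Op 5: best P0=- P1=NH3 P2=NH1
Op 6: best P0=- P1=NH3 P2=NH1
Op 7: best P0=- P1=NH1 P2=NH1
Op 8: best P0=- P1=NH1 P2=NH1
Op 9: best P0=- P1=NH1 P2=NH1

Answer: P0:- P1:NH1 P2:NH1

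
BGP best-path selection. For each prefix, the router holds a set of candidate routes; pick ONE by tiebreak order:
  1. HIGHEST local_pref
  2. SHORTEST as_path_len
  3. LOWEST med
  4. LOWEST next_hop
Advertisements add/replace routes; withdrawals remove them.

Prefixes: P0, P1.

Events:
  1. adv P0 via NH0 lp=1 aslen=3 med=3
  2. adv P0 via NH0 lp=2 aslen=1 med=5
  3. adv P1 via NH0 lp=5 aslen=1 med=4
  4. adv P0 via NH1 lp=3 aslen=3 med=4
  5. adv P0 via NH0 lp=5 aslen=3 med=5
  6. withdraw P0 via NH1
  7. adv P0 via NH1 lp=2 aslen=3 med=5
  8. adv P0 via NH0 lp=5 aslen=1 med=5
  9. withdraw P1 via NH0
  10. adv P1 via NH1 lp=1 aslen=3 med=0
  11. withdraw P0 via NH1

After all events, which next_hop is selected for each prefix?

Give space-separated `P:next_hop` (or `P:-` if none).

Op 1: best P0=NH0 P1=-
Op 2: best P0=NH0 P1=-
Op 3: best P0=NH0 P1=NH0
Op 4: best P0=NH1 P1=NH0
Op 5: best P0=NH0 P1=NH0
Op 6: best P0=NH0 P1=NH0
Op 7: best P0=NH0 P1=NH0
Op 8: best P0=NH0 P1=NH0
Op 9: best P0=NH0 P1=-
Op 10: best P0=NH0 P1=NH1
Op 11: best P0=NH0 P1=NH1

Answer: P0:NH0 P1:NH1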